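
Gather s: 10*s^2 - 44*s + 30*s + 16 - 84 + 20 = 10*s^2 - 14*s - 48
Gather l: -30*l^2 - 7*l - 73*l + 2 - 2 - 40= -30*l^2 - 80*l - 40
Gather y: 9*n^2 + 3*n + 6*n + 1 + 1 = 9*n^2 + 9*n + 2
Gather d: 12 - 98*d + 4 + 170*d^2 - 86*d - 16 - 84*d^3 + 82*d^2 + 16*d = -84*d^3 + 252*d^2 - 168*d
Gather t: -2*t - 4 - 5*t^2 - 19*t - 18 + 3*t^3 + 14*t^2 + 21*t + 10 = 3*t^3 + 9*t^2 - 12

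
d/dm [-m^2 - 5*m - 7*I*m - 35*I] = -2*m - 5 - 7*I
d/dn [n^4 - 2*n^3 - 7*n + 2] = 4*n^3 - 6*n^2 - 7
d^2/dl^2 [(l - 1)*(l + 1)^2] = 6*l + 2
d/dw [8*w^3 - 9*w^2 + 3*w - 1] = 24*w^2 - 18*w + 3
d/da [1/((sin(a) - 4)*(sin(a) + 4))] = -sin(2*a)/((sin(a) - 4)^2*(sin(a) + 4)^2)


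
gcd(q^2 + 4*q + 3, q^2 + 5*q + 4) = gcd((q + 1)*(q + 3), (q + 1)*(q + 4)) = q + 1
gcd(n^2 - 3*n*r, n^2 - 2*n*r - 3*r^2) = -n + 3*r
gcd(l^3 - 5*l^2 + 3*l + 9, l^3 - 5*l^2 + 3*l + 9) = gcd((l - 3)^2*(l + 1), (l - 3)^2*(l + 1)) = l^3 - 5*l^2 + 3*l + 9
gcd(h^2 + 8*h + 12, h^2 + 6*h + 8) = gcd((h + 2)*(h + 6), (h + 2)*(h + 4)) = h + 2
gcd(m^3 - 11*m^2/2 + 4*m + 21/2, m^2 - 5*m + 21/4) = m - 7/2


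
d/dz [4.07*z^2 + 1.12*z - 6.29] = 8.14*z + 1.12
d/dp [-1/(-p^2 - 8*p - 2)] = 2*(-p - 4)/(p^2 + 8*p + 2)^2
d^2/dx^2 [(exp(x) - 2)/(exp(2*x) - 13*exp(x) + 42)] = (exp(4*x) + 5*exp(3*x) - 174*exp(2*x) + 544*exp(x) + 672)*exp(x)/(exp(6*x) - 39*exp(5*x) + 633*exp(4*x) - 5473*exp(3*x) + 26586*exp(2*x) - 68796*exp(x) + 74088)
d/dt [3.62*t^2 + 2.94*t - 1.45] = 7.24*t + 2.94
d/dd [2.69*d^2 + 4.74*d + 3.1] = 5.38*d + 4.74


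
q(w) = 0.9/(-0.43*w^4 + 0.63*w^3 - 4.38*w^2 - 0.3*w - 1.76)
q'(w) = 0.9*(1.72*w^3 - 1.89*w^2 + 8.76*w + 0.3)/(-0.43*w^4 + 0.63*w^3 - 4.38*w^2 - 0.3*w - 1.76)^2 = (1.548*w^3 - 1.701*w^2 + 7.884*w + 0.27)/(0.43*w^4 - 0.63*w^3 + 4.38*w^2 + 0.3*w + 1.76)^2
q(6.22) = -0.00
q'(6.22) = 0.00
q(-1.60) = -0.05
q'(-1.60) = -0.07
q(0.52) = -0.30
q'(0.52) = 0.45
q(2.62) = -0.02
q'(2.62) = 0.02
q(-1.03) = -0.12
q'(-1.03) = -0.21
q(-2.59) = -0.01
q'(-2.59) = -0.02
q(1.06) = -0.13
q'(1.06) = 0.19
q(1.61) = -0.06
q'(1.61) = 0.08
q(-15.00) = -0.00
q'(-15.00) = -0.00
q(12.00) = -0.00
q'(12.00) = 0.00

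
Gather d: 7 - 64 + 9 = -48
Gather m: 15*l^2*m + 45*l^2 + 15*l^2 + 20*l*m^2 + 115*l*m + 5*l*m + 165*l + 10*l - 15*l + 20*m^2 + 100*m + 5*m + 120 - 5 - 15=60*l^2 + 160*l + m^2*(20*l + 20) + m*(15*l^2 + 120*l + 105) + 100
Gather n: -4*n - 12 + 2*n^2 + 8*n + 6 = 2*n^2 + 4*n - 6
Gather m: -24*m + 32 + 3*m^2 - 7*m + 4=3*m^2 - 31*m + 36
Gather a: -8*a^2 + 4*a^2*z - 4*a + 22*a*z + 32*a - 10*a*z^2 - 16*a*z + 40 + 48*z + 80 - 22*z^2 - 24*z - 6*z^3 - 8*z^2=a^2*(4*z - 8) + a*(-10*z^2 + 6*z + 28) - 6*z^3 - 30*z^2 + 24*z + 120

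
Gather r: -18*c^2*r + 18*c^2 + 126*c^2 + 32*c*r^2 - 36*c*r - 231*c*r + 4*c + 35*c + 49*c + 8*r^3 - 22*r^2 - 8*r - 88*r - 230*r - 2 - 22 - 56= 144*c^2 + 88*c + 8*r^3 + r^2*(32*c - 22) + r*(-18*c^2 - 267*c - 326) - 80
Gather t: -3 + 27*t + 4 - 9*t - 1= 18*t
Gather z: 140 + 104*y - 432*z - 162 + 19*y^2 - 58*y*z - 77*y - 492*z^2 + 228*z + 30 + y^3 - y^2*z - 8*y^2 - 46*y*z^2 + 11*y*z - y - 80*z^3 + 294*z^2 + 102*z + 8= y^3 + 11*y^2 + 26*y - 80*z^3 + z^2*(-46*y - 198) + z*(-y^2 - 47*y - 102) + 16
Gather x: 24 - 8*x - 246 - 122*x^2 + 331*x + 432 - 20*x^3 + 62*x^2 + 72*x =-20*x^3 - 60*x^2 + 395*x + 210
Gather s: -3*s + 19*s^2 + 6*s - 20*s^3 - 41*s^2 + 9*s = -20*s^3 - 22*s^2 + 12*s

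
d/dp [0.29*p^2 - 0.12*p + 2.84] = 0.58*p - 0.12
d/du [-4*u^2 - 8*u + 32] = -8*u - 8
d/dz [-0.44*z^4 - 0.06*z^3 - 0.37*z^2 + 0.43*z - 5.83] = -1.76*z^3 - 0.18*z^2 - 0.74*z + 0.43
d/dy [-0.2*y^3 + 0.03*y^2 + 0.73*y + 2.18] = -0.6*y^2 + 0.06*y + 0.73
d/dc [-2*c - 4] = -2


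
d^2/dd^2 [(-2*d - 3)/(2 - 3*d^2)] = 18*(2*d^3 + 9*d^2 + 4*d + 2)/(27*d^6 - 54*d^4 + 36*d^2 - 8)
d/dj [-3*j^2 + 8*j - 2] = 8 - 6*j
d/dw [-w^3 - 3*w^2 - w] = -3*w^2 - 6*w - 1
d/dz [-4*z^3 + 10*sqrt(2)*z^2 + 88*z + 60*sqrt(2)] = -12*z^2 + 20*sqrt(2)*z + 88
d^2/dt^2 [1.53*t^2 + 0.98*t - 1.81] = 3.06000000000000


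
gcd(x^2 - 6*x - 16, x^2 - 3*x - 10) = x + 2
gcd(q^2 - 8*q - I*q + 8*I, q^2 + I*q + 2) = q - I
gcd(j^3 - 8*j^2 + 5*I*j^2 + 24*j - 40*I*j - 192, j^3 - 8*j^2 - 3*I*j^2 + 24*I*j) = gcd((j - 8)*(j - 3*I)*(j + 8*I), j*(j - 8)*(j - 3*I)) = j^2 + j*(-8 - 3*I) + 24*I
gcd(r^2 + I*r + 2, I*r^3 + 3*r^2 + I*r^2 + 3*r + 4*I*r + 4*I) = 1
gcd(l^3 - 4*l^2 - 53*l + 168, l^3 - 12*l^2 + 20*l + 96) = l - 8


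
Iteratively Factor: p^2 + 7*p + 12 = (p + 4)*(p + 3)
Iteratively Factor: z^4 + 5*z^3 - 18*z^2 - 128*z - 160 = (z + 2)*(z^3 + 3*z^2 - 24*z - 80) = (z + 2)*(z + 4)*(z^2 - z - 20) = (z + 2)*(z + 4)^2*(z - 5)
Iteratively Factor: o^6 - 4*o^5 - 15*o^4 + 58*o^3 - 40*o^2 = (o - 5)*(o^5 + o^4 - 10*o^3 + 8*o^2) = (o - 5)*(o - 1)*(o^4 + 2*o^3 - 8*o^2) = (o - 5)*(o - 1)*(o + 4)*(o^3 - 2*o^2) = (o - 5)*(o - 2)*(o - 1)*(o + 4)*(o^2) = o*(o - 5)*(o - 2)*(o - 1)*(o + 4)*(o)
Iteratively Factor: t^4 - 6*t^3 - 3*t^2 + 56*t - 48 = (t + 3)*(t^3 - 9*t^2 + 24*t - 16) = (t - 4)*(t + 3)*(t^2 - 5*t + 4) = (t - 4)^2*(t + 3)*(t - 1)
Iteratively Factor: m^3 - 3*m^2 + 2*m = (m - 1)*(m^2 - 2*m) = m*(m - 1)*(m - 2)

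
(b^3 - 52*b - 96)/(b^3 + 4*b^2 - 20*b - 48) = (b - 8)/(b - 4)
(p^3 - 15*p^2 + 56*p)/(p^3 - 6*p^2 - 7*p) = (p - 8)/(p + 1)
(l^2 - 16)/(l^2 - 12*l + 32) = (l + 4)/(l - 8)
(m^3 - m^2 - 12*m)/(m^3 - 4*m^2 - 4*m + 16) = m*(m + 3)/(m^2 - 4)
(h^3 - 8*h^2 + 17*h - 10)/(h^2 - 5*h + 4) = (h^2 - 7*h + 10)/(h - 4)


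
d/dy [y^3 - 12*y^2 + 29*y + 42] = 3*y^2 - 24*y + 29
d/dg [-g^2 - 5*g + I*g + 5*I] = -2*g - 5 + I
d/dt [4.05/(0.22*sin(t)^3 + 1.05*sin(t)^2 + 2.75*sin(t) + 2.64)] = (-8.505*sin(t) + 1.3365*cos(2*t) - 12.474)*cos(t)/(0.22*sin(t)^3 + 1.05*sin(t)^2 + 2.75*sin(t) + 2.64)^2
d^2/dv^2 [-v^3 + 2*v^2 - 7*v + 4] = 4 - 6*v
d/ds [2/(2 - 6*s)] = 3/(3*s - 1)^2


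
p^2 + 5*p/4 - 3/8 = (p - 1/4)*(p + 3/2)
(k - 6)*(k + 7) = k^2 + k - 42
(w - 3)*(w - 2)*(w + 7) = w^3 + 2*w^2 - 29*w + 42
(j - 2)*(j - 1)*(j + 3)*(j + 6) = j^4 + 6*j^3 - 7*j^2 - 36*j + 36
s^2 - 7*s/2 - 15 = (s - 6)*(s + 5/2)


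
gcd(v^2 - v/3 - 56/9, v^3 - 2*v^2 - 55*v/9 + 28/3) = v + 7/3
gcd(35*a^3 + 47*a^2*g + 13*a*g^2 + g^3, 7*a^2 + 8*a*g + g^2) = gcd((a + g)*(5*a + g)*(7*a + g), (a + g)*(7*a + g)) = 7*a^2 + 8*a*g + g^2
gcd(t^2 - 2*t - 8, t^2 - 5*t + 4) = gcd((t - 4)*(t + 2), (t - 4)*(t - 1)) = t - 4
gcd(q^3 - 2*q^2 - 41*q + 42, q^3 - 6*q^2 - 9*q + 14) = q^2 - 8*q + 7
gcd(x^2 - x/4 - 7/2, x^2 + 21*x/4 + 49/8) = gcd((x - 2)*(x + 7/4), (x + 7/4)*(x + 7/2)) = x + 7/4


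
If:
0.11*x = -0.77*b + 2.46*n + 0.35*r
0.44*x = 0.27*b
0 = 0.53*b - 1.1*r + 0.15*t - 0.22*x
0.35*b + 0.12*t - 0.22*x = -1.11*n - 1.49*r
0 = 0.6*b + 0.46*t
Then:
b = 0.00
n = 0.00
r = 0.00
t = 0.00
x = 0.00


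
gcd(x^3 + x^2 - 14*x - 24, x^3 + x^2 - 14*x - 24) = x^3 + x^2 - 14*x - 24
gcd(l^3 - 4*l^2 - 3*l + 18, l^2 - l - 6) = l^2 - l - 6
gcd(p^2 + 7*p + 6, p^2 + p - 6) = 1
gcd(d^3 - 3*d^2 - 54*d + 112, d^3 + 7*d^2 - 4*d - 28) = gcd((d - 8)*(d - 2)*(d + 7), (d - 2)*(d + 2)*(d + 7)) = d^2 + 5*d - 14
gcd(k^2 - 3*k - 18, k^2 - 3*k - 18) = k^2 - 3*k - 18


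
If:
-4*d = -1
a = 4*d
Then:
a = 1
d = 1/4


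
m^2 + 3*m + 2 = (m + 1)*(m + 2)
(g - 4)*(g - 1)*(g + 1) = g^3 - 4*g^2 - g + 4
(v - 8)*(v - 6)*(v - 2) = v^3 - 16*v^2 + 76*v - 96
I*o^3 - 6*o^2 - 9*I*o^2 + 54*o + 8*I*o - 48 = (o - 8)*(o + 6*I)*(I*o - I)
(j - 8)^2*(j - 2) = j^3 - 18*j^2 + 96*j - 128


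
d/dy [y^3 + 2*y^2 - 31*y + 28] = 3*y^2 + 4*y - 31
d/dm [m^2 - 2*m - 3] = 2*m - 2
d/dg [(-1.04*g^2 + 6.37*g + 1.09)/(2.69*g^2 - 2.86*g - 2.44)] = (-14.1609*g^2 - 0.789000000000001*g - 12.4254)/(7.2361*g^4 - 15.3868*g^3 - 4.9476*g^2 + 13.9568*g + 5.9536)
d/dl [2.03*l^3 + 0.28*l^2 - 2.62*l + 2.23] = 6.09*l^2 + 0.56*l - 2.62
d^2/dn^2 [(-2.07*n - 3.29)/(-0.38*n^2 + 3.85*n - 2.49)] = ((13.4386 - 4.7196*n)*(0.38*n^2 - 3.85*n + 2.49) + (0.76*n - 3.85)*(1.52*n - 7.7)*(2.07*n + 3.29))/(0.38*n^2 - 3.85*n + 2.49)^3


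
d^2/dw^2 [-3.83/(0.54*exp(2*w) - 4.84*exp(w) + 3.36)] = (-3.83*(1.08*exp(w) - 4.84)*(2.16*exp(w) - 9.68)*exp(w) + (8.2728*exp(w) - 18.5372)*(0.54*exp(2*w) - 4.84*exp(w) + 3.36))*exp(w)/(0.54*exp(2*w) - 4.84*exp(w) + 3.36)^3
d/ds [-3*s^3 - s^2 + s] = -9*s^2 - 2*s + 1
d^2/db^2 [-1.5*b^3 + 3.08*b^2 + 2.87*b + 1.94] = 6.16 - 9.0*b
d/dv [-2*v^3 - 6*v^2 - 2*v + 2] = -6*v^2 - 12*v - 2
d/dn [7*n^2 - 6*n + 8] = 14*n - 6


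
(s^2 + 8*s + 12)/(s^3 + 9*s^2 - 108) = (s + 2)/(s^2 + 3*s - 18)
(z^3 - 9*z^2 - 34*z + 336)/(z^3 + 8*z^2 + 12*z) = (z^2 - 15*z + 56)/(z*(z + 2))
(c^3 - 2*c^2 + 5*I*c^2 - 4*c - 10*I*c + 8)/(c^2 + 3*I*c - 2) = (c^2 + c*(-2 + 4*I) - 8*I)/(c + 2*I)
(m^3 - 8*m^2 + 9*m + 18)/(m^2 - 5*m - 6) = m - 3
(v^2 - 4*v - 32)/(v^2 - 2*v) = (v^2 - 4*v - 32)/(v*(v - 2))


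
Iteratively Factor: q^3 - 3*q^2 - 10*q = (q + 2)*(q^2 - 5*q) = (q - 5)*(q + 2)*(q)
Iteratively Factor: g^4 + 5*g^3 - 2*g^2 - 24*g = (g + 4)*(g^3 + g^2 - 6*g) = (g + 3)*(g + 4)*(g^2 - 2*g) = (g - 2)*(g + 3)*(g + 4)*(g)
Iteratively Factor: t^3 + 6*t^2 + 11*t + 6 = (t + 2)*(t^2 + 4*t + 3) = (t + 2)*(t + 3)*(t + 1)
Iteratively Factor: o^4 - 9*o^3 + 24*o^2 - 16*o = (o)*(o^3 - 9*o^2 + 24*o - 16) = o*(o - 4)*(o^2 - 5*o + 4) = o*(o - 4)^2*(o - 1)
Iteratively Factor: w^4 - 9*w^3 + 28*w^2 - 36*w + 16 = (w - 2)*(w^3 - 7*w^2 + 14*w - 8) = (w - 2)^2*(w^2 - 5*w + 4) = (w - 2)^2*(w - 1)*(w - 4)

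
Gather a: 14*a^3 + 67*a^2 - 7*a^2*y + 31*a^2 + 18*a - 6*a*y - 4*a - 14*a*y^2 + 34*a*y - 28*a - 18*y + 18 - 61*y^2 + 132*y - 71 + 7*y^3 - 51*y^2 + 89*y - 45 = 14*a^3 + a^2*(98 - 7*y) + a*(-14*y^2 + 28*y - 14) + 7*y^3 - 112*y^2 + 203*y - 98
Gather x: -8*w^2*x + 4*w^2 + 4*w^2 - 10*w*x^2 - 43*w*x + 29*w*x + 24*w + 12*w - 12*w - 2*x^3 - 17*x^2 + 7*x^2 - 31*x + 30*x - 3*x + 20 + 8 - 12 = 8*w^2 + 24*w - 2*x^3 + x^2*(-10*w - 10) + x*(-8*w^2 - 14*w - 4) + 16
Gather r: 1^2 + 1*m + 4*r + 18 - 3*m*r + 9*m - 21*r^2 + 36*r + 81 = 10*m - 21*r^2 + r*(40 - 3*m) + 100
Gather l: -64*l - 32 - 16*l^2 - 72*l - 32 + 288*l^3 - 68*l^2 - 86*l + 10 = 288*l^3 - 84*l^2 - 222*l - 54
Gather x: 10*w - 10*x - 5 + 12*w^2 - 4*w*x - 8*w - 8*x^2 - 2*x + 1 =12*w^2 + 2*w - 8*x^2 + x*(-4*w - 12) - 4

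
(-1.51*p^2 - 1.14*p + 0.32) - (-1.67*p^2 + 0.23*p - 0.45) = 0.16*p^2 - 1.37*p + 0.77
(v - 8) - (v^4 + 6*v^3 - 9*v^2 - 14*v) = -v^4 - 6*v^3 + 9*v^2 + 15*v - 8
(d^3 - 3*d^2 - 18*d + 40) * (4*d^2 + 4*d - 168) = 4*d^5 - 8*d^4 - 252*d^3 + 592*d^2 + 3184*d - 6720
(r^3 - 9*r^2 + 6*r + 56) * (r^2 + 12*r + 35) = r^5 + 3*r^4 - 67*r^3 - 187*r^2 + 882*r + 1960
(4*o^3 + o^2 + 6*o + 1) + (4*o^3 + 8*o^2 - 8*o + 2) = 8*o^3 + 9*o^2 - 2*o + 3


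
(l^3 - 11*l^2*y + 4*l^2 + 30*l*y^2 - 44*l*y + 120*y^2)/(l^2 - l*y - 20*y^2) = (l^2 - 6*l*y + 4*l - 24*y)/(l + 4*y)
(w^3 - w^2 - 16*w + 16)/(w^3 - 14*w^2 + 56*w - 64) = (w^2 + 3*w - 4)/(w^2 - 10*w + 16)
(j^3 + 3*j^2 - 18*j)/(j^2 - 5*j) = (j^2 + 3*j - 18)/(j - 5)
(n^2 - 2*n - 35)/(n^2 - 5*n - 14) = (n + 5)/(n + 2)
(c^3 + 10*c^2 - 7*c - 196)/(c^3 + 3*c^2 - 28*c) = (c + 7)/c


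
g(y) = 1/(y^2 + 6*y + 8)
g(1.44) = 0.05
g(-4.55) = 0.71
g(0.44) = 0.09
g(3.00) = 0.03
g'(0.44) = -0.06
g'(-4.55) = 1.58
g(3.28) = 0.03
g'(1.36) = -0.03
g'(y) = (-2*y - 6)/(y^2 + 6*y + 8)^2 = 2*(-y - 3)/(y^2 + 6*y + 8)^2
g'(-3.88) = 34.58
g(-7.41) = 0.05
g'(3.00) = -0.01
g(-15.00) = 0.01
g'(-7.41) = 0.03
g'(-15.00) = 0.00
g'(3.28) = -0.01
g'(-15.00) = 0.00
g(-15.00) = 0.01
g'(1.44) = -0.03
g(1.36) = 0.06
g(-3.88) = -4.43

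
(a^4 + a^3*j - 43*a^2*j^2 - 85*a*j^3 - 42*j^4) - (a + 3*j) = a^4 + a^3*j - 43*a^2*j^2 - 85*a*j^3 - a - 42*j^4 - 3*j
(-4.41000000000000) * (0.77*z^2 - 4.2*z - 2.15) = -3.3957*z^2 + 18.522*z + 9.4815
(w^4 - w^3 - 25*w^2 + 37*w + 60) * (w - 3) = w^5 - 4*w^4 - 22*w^3 + 112*w^2 - 51*w - 180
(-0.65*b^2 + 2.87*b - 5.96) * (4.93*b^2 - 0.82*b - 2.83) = -3.2045*b^4 + 14.6821*b^3 - 29.8967*b^2 - 3.2349*b + 16.8668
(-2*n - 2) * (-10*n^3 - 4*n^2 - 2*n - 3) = 20*n^4 + 28*n^3 + 12*n^2 + 10*n + 6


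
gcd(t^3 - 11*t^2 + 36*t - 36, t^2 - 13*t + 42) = t - 6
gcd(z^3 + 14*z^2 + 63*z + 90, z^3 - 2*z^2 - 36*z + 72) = z + 6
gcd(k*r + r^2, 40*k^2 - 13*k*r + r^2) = 1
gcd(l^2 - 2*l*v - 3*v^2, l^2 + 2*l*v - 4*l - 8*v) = 1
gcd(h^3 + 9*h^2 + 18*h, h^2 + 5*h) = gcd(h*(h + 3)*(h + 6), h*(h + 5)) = h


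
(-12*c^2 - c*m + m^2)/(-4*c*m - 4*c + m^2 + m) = (3*c + m)/(m + 1)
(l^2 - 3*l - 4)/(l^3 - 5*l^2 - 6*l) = (l - 4)/(l*(l - 6))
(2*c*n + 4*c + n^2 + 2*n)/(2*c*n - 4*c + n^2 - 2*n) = (n + 2)/(n - 2)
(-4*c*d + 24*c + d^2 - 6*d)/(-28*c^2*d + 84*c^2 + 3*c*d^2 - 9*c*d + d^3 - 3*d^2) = (d - 6)/(7*c*d - 21*c + d^2 - 3*d)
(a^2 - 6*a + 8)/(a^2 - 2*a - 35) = (-a^2 + 6*a - 8)/(-a^2 + 2*a + 35)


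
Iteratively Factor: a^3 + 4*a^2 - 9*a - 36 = (a + 3)*(a^2 + a - 12) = (a + 3)*(a + 4)*(a - 3)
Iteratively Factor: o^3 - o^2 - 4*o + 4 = (o - 1)*(o^2 - 4) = (o - 1)*(o + 2)*(o - 2)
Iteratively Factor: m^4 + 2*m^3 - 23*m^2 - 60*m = (m)*(m^3 + 2*m^2 - 23*m - 60) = m*(m - 5)*(m^2 + 7*m + 12) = m*(m - 5)*(m + 4)*(m + 3)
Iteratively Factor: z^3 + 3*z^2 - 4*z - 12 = (z + 3)*(z^2 - 4) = (z + 2)*(z + 3)*(z - 2)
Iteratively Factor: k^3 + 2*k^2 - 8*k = (k)*(k^2 + 2*k - 8) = k*(k - 2)*(k + 4)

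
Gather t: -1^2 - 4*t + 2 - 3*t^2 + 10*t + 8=-3*t^2 + 6*t + 9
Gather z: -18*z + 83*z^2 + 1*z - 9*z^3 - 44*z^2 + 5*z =-9*z^3 + 39*z^2 - 12*z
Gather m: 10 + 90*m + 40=90*m + 50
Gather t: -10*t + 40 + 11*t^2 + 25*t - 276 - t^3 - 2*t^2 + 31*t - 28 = -t^3 + 9*t^2 + 46*t - 264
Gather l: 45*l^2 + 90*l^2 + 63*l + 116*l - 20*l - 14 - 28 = 135*l^2 + 159*l - 42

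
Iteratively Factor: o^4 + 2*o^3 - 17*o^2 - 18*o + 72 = (o + 3)*(o^3 - o^2 - 14*o + 24) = (o - 3)*(o + 3)*(o^2 + 2*o - 8) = (o - 3)*(o + 3)*(o + 4)*(o - 2)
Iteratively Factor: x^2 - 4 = (x + 2)*(x - 2)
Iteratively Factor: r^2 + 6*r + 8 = (r + 4)*(r + 2)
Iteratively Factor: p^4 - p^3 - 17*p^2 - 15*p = (p + 1)*(p^3 - 2*p^2 - 15*p) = p*(p + 1)*(p^2 - 2*p - 15) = p*(p - 5)*(p + 1)*(p + 3)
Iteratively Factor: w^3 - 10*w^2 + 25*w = (w)*(w^2 - 10*w + 25) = w*(w - 5)*(w - 5)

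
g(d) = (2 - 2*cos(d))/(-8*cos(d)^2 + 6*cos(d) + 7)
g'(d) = (2 - 2*cos(d))*(-16*sin(d)*cos(d) + 6*sin(d))/(-8*cos(d)^2 + 6*cos(d) + 7)^2 + 2*sin(d)/(-8*cos(d)^2 + 6*cos(d) + 7) = 2*(8*cos(d)^2 - 16*cos(d) + 13)*sin(d)/(8*sin(d)^2 + 6*cos(d) - 1)^2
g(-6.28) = 0.00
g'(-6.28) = 0.00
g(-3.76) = -1.13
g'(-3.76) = 3.55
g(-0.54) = 0.05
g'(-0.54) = -0.14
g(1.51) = 0.26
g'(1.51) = 0.45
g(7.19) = 0.10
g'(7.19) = 0.17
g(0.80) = 0.08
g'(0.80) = 0.15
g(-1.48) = 0.24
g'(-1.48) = -0.41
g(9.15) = -0.63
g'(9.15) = 0.51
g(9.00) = -0.75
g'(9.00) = 1.08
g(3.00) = -0.59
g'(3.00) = 0.23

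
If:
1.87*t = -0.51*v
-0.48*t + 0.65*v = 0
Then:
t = 0.00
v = 0.00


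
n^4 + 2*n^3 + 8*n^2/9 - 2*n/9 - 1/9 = (n - 1/3)*(n + 1/3)*(n + 1)^2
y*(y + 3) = y^2 + 3*y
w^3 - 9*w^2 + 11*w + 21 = (w - 7)*(w - 3)*(w + 1)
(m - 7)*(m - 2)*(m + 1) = m^3 - 8*m^2 + 5*m + 14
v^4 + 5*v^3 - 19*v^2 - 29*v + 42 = (v - 3)*(v - 1)*(v + 2)*(v + 7)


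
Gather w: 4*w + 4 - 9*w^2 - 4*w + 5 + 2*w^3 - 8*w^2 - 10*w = 2*w^3 - 17*w^2 - 10*w + 9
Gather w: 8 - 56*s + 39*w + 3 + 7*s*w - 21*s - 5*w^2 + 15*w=-77*s - 5*w^2 + w*(7*s + 54) + 11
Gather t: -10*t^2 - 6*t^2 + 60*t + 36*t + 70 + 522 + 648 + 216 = -16*t^2 + 96*t + 1456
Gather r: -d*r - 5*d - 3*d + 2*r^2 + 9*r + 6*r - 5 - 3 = -8*d + 2*r^2 + r*(15 - d) - 8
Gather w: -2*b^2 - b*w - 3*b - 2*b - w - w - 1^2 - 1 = -2*b^2 - 5*b + w*(-b - 2) - 2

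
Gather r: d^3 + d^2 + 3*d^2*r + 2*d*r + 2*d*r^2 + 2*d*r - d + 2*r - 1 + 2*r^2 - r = d^3 + d^2 - d + r^2*(2*d + 2) + r*(3*d^2 + 4*d + 1) - 1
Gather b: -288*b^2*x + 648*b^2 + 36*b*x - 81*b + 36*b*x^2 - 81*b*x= b^2*(648 - 288*x) + b*(36*x^2 - 45*x - 81)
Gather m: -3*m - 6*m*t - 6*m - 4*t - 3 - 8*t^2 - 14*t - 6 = m*(-6*t - 9) - 8*t^2 - 18*t - 9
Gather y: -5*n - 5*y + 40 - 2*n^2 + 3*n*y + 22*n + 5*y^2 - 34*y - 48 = -2*n^2 + 17*n + 5*y^2 + y*(3*n - 39) - 8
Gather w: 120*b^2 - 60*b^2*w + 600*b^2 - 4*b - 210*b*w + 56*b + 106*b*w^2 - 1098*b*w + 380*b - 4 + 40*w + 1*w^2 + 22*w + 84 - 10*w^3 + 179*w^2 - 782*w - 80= 720*b^2 + 432*b - 10*w^3 + w^2*(106*b + 180) + w*(-60*b^2 - 1308*b - 720)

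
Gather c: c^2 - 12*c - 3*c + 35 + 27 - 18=c^2 - 15*c + 44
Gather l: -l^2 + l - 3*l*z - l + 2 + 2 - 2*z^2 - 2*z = -l^2 - 3*l*z - 2*z^2 - 2*z + 4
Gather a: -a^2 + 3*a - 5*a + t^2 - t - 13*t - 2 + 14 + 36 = -a^2 - 2*a + t^2 - 14*t + 48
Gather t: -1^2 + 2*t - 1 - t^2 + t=-t^2 + 3*t - 2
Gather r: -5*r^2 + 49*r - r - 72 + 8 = -5*r^2 + 48*r - 64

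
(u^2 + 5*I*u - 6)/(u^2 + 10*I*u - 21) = (u + 2*I)/(u + 7*I)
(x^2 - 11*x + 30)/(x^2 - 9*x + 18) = (x - 5)/(x - 3)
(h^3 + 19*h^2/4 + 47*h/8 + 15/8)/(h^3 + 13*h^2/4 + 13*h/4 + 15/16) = 2*(h + 3)/(2*h + 3)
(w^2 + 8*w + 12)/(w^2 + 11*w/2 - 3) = 2*(w + 2)/(2*w - 1)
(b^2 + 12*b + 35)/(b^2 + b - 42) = (b + 5)/(b - 6)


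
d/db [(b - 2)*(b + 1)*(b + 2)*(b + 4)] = 4*b^3 + 15*b^2 - 20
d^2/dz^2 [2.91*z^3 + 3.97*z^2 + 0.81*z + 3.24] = 17.46*z + 7.94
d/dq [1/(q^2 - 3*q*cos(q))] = (-3*q*sin(q) - 2*q + 3*cos(q))/(q^2*(q - 3*cos(q))^2)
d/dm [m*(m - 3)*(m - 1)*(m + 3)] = 4*m^3 - 3*m^2 - 18*m + 9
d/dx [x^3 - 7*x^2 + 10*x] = 3*x^2 - 14*x + 10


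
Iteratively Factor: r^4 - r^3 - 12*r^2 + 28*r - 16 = (r - 2)*(r^3 + r^2 - 10*r + 8) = (r - 2)*(r + 4)*(r^2 - 3*r + 2) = (r - 2)*(r - 1)*(r + 4)*(r - 2)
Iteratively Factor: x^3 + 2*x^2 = (x)*(x^2 + 2*x) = x^2*(x + 2)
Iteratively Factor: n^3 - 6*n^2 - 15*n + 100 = (n - 5)*(n^2 - n - 20) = (n - 5)*(n + 4)*(n - 5)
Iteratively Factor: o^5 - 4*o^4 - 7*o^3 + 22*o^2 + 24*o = (o)*(o^4 - 4*o^3 - 7*o^2 + 22*o + 24) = o*(o - 4)*(o^3 - 7*o - 6) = o*(o - 4)*(o - 3)*(o^2 + 3*o + 2) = o*(o - 4)*(o - 3)*(o + 1)*(o + 2)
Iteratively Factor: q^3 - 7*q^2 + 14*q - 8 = (q - 2)*(q^2 - 5*q + 4) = (q - 2)*(q - 1)*(q - 4)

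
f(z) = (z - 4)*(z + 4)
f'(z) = 2*z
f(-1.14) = -14.70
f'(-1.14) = -2.28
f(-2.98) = -7.12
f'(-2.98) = -5.96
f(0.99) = -15.02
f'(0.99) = 1.98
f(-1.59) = -13.47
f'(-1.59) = -3.18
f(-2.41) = -10.19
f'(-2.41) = -4.82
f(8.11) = 49.77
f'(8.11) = 16.22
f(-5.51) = 14.36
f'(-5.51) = -11.02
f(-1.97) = -12.12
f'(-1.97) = -3.94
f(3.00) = -7.00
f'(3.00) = 6.00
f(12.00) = 128.00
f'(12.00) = 24.00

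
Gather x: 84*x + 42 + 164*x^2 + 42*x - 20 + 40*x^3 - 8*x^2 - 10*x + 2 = 40*x^3 + 156*x^2 + 116*x + 24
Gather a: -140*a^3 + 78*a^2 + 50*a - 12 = -140*a^3 + 78*a^2 + 50*a - 12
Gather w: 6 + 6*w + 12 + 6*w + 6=12*w + 24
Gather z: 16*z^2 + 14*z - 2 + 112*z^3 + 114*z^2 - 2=112*z^3 + 130*z^2 + 14*z - 4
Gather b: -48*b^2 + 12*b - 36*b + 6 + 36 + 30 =-48*b^2 - 24*b + 72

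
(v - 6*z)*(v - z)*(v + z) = v^3 - 6*v^2*z - v*z^2 + 6*z^3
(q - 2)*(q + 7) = q^2 + 5*q - 14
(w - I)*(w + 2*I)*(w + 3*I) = w^3 + 4*I*w^2 - w + 6*I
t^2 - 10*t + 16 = (t - 8)*(t - 2)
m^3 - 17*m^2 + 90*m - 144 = (m - 8)*(m - 6)*(m - 3)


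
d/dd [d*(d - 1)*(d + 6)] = 3*d^2 + 10*d - 6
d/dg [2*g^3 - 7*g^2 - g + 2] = 6*g^2 - 14*g - 1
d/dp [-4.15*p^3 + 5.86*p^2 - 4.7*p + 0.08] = -12.45*p^2 + 11.72*p - 4.7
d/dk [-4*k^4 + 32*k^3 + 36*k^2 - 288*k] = -16*k^3 + 96*k^2 + 72*k - 288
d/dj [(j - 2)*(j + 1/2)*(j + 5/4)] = 3*j^2 - j/2 - 23/8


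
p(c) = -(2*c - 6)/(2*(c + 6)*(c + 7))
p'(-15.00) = 0.05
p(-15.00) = 0.25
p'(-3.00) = -0.38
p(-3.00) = 0.50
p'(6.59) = -0.00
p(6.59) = -0.02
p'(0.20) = -0.04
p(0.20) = 0.06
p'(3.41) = -0.01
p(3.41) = -0.00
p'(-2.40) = -0.22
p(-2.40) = 0.33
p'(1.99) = -0.02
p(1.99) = 0.01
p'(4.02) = -0.01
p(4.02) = -0.01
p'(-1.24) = -0.10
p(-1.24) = 0.15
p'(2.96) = -0.01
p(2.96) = 0.00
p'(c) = -1/((c + 6)*(c + 7)) + (2*c - 6)/(2*(c + 6)*(c + 7)^2) + (2*c - 6)/(2*(c + 6)^2*(c + 7))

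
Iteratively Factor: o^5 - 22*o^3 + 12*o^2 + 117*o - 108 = (o - 3)*(o^4 + 3*o^3 - 13*o^2 - 27*o + 36) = (o - 3)*(o - 1)*(o^3 + 4*o^2 - 9*o - 36) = (o - 3)*(o - 1)*(o + 3)*(o^2 + o - 12) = (o - 3)*(o - 1)*(o + 3)*(o + 4)*(o - 3)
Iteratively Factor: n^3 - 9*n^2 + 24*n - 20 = (n - 2)*(n^2 - 7*n + 10) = (n - 5)*(n - 2)*(n - 2)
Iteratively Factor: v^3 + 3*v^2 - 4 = (v + 2)*(v^2 + v - 2) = (v + 2)^2*(v - 1)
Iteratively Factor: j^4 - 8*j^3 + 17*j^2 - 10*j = (j - 5)*(j^3 - 3*j^2 + 2*j) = (j - 5)*(j - 2)*(j^2 - j) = (j - 5)*(j - 2)*(j - 1)*(j)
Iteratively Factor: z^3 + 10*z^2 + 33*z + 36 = (z + 4)*(z^2 + 6*z + 9) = (z + 3)*(z + 4)*(z + 3)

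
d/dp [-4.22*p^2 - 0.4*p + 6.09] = -8.44*p - 0.4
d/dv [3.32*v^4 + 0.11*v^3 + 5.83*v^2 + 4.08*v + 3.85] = 13.28*v^3 + 0.33*v^2 + 11.66*v + 4.08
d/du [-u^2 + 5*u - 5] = 5 - 2*u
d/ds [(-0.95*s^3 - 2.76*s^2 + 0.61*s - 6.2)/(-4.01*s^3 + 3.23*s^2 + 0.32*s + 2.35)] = (-1.77635683940025e-15*s^5 - 14.1361*s^4 + 4.2842*s^3 - 84.137*s^2 + 27.08*s + 3.4175)/(16.0801*s^6 - 25.9046*s^5 + 7.8665*s^4 - 16.7798*s^3 + 15.2834*s^2 + 1.504*s + 5.5225)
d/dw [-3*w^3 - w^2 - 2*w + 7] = -9*w^2 - 2*w - 2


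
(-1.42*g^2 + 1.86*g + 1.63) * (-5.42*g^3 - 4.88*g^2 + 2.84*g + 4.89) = 7.6964*g^5 - 3.1516*g^4 - 21.9442*g^3 - 9.6158*g^2 + 13.7246*g + 7.9707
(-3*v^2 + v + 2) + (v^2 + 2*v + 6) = -2*v^2 + 3*v + 8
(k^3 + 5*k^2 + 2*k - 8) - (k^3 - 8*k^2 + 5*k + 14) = 13*k^2 - 3*k - 22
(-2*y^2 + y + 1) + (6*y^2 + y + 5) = 4*y^2 + 2*y + 6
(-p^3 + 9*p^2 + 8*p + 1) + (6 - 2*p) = -p^3 + 9*p^2 + 6*p + 7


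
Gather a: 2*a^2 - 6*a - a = 2*a^2 - 7*a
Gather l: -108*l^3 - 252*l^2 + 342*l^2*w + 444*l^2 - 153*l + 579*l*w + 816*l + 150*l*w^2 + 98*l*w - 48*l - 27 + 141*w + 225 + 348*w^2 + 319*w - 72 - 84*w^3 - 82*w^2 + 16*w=-108*l^3 + l^2*(342*w + 192) + l*(150*w^2 + 677*w + 615) - 84*w^3 + 266*w^2 + 476*w + 126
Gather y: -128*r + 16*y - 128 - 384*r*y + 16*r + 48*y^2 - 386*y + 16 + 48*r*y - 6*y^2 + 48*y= -112*r + 42*y^2 + y*(-336*r - 322) - 112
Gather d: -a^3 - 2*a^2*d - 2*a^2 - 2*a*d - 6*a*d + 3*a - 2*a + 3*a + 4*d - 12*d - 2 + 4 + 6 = -a^3 - 2*a^2 + 4*a + d*(-2*a^2 - 8*a - 8) + 8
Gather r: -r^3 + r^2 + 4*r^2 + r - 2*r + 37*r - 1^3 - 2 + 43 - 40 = -r^3 + 5*r^2 + 36*r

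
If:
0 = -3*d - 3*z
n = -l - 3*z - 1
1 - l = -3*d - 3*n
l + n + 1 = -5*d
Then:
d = 0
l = -1/2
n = -1/2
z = 0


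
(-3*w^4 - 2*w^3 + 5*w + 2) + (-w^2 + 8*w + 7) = -3*w^4 - 2*w^3 - w^2 + 13*w + 9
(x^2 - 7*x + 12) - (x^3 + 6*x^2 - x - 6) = -x^3 - 5*x^2 - 6*x + 18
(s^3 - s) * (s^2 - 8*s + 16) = s^5 - 8*s^4 + 15*s^3 + 8*s^2 - 16*s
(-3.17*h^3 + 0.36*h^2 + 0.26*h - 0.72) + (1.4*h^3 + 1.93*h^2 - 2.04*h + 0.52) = -1.77*h^3 + 2.29*h^2 - 1.78*h - 0.2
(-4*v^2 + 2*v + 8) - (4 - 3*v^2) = -v^2 + 2*v + 4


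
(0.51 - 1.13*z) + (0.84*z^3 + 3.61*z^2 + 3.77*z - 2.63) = 0.84*z^3 + 3.61*z^2 + 2.64*z - 2.12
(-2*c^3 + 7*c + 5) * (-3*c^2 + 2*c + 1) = 6*c^5 - 4*c^4 - 23*c^3 - c^2 + 17*c + 5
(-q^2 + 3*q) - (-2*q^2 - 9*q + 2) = q^2 + 12*q - 2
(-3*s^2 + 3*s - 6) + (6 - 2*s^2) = -5*s^2 + 3*s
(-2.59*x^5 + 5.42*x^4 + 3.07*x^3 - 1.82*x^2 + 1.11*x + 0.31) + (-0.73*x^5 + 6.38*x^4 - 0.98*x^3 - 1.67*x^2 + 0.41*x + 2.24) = -3.32*x^5 + 11.8*x^4 + 2.09*x^3 - 3.49*x^2 + 1.52*x + 2.55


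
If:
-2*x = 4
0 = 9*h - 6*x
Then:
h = -4/3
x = -2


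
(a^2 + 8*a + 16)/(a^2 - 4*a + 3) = (a^2 + 8*a + 16)/(a^2 - 4*a + 3)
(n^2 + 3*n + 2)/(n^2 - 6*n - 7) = (n + 2)/(n - 7)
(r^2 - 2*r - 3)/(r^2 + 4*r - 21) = (r + 1)/(r + 7)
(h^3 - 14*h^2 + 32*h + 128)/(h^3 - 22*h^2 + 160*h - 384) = (h + 2)/(h - 6)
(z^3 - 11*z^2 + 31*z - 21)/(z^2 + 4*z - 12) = (z^3 - 11*z^2 + 31*z - 21)/(z^2 + 4*z - 12)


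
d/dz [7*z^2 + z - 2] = 14*z + 1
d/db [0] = 0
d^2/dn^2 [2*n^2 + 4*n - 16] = 4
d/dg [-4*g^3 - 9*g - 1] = -12*g^2 - 9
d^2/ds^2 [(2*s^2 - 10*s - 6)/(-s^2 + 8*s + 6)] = 12*(-s^3 - 3*s^2 + 6*s - 22)/(s^6 - 24*s^5 + 174*s^4 - 224*s^3 - 1044*s^2 - 864*s - 216)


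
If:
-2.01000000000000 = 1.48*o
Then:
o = -1.36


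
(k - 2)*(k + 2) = k^2 - 4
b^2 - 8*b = b*(b - 8)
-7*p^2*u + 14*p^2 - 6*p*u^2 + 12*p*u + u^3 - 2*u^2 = (-7*p + u)*(p + u)*(u - 2)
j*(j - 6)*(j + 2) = j^3 - 4*j^2 - 12*j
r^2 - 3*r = r*(r - 3)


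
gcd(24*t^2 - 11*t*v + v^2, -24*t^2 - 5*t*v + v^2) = 8*t - v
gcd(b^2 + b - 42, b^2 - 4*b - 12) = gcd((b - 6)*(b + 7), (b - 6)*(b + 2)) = b - 6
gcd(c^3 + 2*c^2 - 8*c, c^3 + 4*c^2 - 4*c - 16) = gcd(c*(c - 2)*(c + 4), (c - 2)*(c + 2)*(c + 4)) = c^2 + 2*c - 8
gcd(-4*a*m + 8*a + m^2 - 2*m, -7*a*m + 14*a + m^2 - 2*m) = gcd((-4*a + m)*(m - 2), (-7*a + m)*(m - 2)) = m - 2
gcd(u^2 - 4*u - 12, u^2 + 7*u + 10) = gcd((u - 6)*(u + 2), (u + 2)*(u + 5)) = u + 2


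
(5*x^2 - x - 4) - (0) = 5*x^2 - x - 4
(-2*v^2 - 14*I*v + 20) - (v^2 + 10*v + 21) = -3*v^2 - 10*v - 14*I*v - 1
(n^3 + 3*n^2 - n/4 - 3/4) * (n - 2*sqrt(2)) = n^4 - 2*sqrt(2)*n^3 + 3*n^3 - 6*sqrt(2)*n^2 - n^2/4 - 3*n/4 + sqrt(2)*n/2 + 3*sqrt(2)/2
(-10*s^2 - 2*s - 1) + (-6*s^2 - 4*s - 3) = -16*s^2 - 6*s - 4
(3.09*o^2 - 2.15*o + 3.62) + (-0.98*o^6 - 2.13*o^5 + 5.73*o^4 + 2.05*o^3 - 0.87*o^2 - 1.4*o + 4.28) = -0.98*o^6 - 2.13*o^5 + 5.73*o^4 + 2.05*o^3 + 2.22*o^2 - 3.55*o + 7.9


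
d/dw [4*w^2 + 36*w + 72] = 8*w + 36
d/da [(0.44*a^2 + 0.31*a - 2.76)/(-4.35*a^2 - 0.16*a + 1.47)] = (1.2781*a^2 - 22.7184*a + 0.0141)/(18.9225*a^4 + 1.392*a^3 - 12.7634*a^2 - 0.4704*a + 2.1609)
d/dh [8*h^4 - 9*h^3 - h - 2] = 32*h^3 - 27*h^2 - 1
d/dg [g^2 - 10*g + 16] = 2*g - 10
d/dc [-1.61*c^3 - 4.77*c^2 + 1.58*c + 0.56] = -4.83*c^2 - 9.54*c + 1.58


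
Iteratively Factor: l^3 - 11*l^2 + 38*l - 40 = (l - 5)*(l^2 - 6*l + 8) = (l - 5)*(l - 2)*(l - 4)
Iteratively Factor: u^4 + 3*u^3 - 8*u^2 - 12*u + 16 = (u - 1)*(u^3 + 4*u^2 - 4*u - 16) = (u - 1)*(u + 4)*(u^2 - 4) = (u - 1)*(u + 2)*(u + 4)*(u - 2)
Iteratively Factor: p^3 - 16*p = (p + 4)*(p^2 - 4*p) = p*(p + 4)*(p - 4)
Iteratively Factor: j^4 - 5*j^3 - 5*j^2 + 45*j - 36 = (j - 1)*(j^3 - 4*j^2 - 9*j + 36) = (j - 1)*(j + 3)*(j^2 - 7*j + 12) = (j - 3)*(j - 1)*(j + 3)*(j - 4)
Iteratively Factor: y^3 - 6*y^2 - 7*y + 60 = (y - 5)*(y^2 - y - 12) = (y - 5)*(y + 3)*(y - 4)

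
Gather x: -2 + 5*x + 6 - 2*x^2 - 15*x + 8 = -2*x^2 - 10*x + 12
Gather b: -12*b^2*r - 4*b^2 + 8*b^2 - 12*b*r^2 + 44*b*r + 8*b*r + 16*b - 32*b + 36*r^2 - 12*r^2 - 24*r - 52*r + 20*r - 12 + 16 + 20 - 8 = b^2*(4 - 12*r) + b*(-12*r^2 + 52*r - 16) + 24*r^2 - 56*r + 16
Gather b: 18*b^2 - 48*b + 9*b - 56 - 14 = 18*b^2 - 39*b - 70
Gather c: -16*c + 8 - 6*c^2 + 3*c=-6*c^2 - 13*c + 8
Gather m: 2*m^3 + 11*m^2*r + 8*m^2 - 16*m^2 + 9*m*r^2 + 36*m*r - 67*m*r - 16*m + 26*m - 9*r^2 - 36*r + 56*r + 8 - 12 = 2*m^3 + m^2*(11*r - 8) + m*(9*r^2 - 31*r + 10) - 9*r^2 + 20*r - 4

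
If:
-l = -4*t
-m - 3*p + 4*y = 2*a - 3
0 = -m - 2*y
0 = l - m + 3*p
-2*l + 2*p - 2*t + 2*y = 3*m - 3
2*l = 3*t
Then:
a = -3/10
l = 0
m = 9/10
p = 3/10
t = 0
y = -9/20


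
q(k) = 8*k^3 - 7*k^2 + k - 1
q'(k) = 24*k^2 - 14*k + 1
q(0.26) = -1.07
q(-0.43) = -3.36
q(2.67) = 104.04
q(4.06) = 423.06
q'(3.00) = 175.00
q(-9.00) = -6409.00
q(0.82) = -0.48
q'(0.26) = -1.02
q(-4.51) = -881.76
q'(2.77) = 146.37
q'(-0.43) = 11.46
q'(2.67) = 134.71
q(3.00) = 155.00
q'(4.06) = 339.77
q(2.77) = 118.09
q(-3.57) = -457.78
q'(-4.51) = 552.30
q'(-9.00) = 2071.00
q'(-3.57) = 356.86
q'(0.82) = 5.66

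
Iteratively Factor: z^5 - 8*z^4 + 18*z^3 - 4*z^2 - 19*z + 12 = (z - 1)*(z^4 - 7*z^3 + 11*z^2 + 7*z - 12) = (z - 4)*(z - 1)*(z^3 - 3*z^2 - z + 3) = (z - 4)*(z - 1)*(z + 1)*(z^2 - 4*z + 3) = (z - 4)*(z - 3)*(z - 1)*(z + 1)*(z - 1)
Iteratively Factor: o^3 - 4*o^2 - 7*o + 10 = (o + 2)*(o^2 - 6*o + 5) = (o - 5)*(o + 2)*(o - 1)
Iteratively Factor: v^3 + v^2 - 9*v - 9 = (v - 3)*(v^2 + 4*v + 3) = (v - 3)*(v + 3)*(v + 1)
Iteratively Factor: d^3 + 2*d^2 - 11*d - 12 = (d + 1)*(d^2 + d - 12) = (d + 1)*(d + 4)*(d - 3)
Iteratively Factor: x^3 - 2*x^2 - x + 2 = (x + 1)*(x^2 - 3*x + 2) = (x - 2)*(x + 1)*(x - 1)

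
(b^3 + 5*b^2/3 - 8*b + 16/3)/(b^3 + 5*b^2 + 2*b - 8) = (b - 4/3)/(b + 2)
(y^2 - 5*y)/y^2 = (y - 5)/y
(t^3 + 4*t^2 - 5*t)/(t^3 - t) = (t + 5)/(t + 1)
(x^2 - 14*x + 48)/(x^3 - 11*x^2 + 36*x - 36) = (x - 8)/(x^2 - 5*x + 6)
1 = 1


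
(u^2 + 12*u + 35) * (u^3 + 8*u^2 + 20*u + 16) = u^5 + 20*u^4 + 151*u^3 + 536*u^2 + 892*u + 560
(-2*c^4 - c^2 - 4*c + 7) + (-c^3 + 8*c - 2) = -2*c^4 - c^3 - c^2 + 4*c + 5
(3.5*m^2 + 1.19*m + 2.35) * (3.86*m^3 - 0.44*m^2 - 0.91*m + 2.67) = 13.51*m^5 + 3.0534*m^4 + 5.3624*m^3 + 7.2281*m^2 + 1.0388*m + 6.2745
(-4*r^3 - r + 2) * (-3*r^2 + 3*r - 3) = 12*r^5 - 12*r^4 + 15*r^3 - 9*r^2 + 9*r - 6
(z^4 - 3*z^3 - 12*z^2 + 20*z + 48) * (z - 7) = z^5 - 10*z^4 + 9*z^3 + 104*z^2 - 92*z - 336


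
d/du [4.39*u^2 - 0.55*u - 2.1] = 8.78*u - 0.55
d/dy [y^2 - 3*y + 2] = 2*y - 3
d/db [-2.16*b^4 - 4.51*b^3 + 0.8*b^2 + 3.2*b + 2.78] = -8.64*b^3 - 13.53*b^2 + 1.6*b + 3.2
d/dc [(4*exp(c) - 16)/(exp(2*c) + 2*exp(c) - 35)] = 4*(-2*(exp(c) - 4)*(exp(c) + 1) + exp(2*c) + 2*exp(c) - 35)*exp(c)/(exp(2*c) + 2*exp(c) - 35)^2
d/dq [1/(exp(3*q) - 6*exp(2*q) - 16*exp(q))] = (-3*exp(2*q) + 12*exp(q) + 16)*exp(-q)/(-exp(2*q) + 6*exp(q) + 16)^2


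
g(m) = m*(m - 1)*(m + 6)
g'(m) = m*(m - 1) + m*(m + 6) + (m - 1)*(m + 6) = 3*m^2 + 10*m - 6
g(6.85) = 514.93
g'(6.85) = 203.27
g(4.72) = 188.23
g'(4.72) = 108.04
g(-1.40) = 15.46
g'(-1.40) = -14.12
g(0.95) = -0.33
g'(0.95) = 6.21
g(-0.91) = 8.85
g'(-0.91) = -12.62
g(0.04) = -0.23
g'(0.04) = -5.60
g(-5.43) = 19.90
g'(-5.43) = 28.15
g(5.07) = 228.43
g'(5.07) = 121.81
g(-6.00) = 0.00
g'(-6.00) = 42.00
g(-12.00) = -936.00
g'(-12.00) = 306.00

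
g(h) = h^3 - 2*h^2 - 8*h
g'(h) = 3*h^2 - 4*h - 8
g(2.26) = -16.75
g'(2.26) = -1.72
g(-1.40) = 4.54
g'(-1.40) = 3.48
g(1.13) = -10.15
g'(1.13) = -8.69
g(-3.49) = -38.95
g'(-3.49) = 42.50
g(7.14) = 204.92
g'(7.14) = 116.38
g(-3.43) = -36.44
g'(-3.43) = 41.01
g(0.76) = -6.80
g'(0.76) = -9.31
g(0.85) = -7.63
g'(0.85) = -9.23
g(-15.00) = -3705.00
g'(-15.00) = 727.00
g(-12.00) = -1920.00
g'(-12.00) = 472.00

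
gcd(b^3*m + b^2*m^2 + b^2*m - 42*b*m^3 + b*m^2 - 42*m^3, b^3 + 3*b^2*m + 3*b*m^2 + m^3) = 1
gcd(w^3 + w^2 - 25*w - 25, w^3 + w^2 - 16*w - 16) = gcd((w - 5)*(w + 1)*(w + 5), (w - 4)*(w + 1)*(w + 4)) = w + 1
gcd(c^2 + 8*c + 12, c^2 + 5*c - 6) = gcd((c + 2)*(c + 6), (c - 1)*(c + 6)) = c + 6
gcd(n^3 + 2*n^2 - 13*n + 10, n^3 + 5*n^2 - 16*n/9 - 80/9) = n + 5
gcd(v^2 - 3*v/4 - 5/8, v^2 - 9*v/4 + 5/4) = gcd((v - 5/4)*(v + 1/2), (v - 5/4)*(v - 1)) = v - 5/4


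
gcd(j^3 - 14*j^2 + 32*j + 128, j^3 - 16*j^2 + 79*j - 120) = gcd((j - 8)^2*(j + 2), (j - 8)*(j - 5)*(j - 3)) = j - 8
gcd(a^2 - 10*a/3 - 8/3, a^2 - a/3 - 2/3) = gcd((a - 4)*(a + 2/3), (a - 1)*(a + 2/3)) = a + 2/3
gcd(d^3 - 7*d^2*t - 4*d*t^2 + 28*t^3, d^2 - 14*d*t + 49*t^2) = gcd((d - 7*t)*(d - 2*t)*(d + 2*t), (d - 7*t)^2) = -d + 7*t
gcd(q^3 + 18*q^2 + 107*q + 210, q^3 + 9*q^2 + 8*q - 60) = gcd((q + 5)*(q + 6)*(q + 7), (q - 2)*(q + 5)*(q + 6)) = q^2 + 11*q + 30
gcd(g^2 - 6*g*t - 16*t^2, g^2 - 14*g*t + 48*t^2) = -g + 8*t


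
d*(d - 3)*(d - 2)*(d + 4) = d^4 - d^3 - 14*d^2 + 24*d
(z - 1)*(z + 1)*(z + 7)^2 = z^4 + 14*z^3 + 48*z^2 - 14*z - 49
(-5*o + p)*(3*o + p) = -15*o^2 - 2*o*p + p^2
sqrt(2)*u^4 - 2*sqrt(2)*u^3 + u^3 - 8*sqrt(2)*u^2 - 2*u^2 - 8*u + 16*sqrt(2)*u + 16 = (u - 2)*(u - 2*sqrt(2))*(u + 2*sqrt(2))*(sqrt(2)*u + 1)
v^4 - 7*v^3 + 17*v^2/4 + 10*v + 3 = (v - 6)*(v - 2)*(v + 1/2)^2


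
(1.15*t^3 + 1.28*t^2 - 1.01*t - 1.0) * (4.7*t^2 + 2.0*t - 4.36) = 5.405*t^5 + 8.316*t^4 - 7.201*t^3 - 12.3008*t^2 + 2.4036*t + 4.36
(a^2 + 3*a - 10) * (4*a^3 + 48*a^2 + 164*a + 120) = 4*a^5 + 60*a^4 + 268*a^3 + 132*a^2 - 1280*a - 1200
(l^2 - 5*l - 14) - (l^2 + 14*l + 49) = -19*l - 63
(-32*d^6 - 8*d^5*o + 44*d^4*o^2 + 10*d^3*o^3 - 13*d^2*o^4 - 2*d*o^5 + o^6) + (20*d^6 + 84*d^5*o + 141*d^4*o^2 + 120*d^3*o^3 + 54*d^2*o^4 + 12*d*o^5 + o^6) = -12*d^6 + 76*d^5*o + 185*d^4*o^2 + 130*d^3*o^3 + 41*d^2*o^4 + 10*d*o^5 + 2*o^6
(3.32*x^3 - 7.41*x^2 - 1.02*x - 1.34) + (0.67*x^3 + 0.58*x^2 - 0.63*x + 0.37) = 3.99*x^3 - 6.83*x^2 - 1.65*x - 0.97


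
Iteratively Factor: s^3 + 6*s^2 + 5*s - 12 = (s - 1)*(s^2 + 7*s + 12) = (s - 1)*(s + 3)*(s + 4)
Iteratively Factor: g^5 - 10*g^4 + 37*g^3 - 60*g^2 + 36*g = (g - 3)*(g^4 - 7*g^3 + 16*g^2 - 12*g) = g*(g - 3)*(g^3 - 7*g^2 + 16*g - 12) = g*(g - 3)^2*(g^2 - 4*g + 4) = g*(g - 3)^2*(g - 2)*(g - 2)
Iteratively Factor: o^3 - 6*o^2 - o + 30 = (o + 2)*(o^2 - 8*o + 15) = (o - 5)*(o + 2)*(o - 3)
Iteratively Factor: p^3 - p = (p + 1)*(p^2 - p) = (p - 1)*(p + 1)*(p)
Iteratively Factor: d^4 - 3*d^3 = (d)*(d^3 - 3*d^2) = d^2*(d^2 - 3*d) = d^3*(d - 3)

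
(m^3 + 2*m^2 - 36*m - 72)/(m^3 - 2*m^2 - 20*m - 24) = (m + 6)/(m + 2)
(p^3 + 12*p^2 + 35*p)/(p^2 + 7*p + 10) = p*(p + 7)/(p + 2)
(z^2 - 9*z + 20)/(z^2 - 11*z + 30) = (z - 4)/(z - 6)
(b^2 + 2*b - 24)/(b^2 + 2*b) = (b^2 + 2*b - 24)/(b*(b + 2))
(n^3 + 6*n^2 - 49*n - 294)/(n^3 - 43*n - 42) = (n + 7)/(n + 1)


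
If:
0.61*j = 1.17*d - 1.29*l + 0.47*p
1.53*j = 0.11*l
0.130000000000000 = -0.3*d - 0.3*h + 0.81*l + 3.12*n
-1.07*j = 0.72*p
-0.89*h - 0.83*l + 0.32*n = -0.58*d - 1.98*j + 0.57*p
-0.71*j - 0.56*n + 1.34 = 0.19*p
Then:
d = -31.04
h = -0.37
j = -1.89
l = -26.24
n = 3.83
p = 2.80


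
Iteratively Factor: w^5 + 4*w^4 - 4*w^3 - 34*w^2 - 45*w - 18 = (w - 3)*(w^4 + 7*w^3 + 17*w^2 + 17*w + 6) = (w - 3)*(w + 2)*(w^3 + 5*w^2 + 7*w + 3) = (w - 3)*(w + 1)*(w + 2)*(w^2 + 4*w + 3) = (w - 3)*(w + 1)^2*(w + 2)*(w + 3)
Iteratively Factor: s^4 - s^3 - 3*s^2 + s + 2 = (s - 1)*(s^3 - 3*s - 2) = (s - 1)*(s + 1)*(s^2 - s - 2) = (s - 1)*(s + 1)^2*(s - 2)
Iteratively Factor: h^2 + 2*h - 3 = (h + 3)*(h - 1)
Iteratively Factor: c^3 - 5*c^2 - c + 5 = (c - 1)*(c^2 - 4*c - 5) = (c - 5)*(c - 1)*(c + 1)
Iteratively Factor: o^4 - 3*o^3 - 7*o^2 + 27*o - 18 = (o + 3)*(o^3 - 6*o^2 + 11*o - 6) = (o - 1)*(o + 3)*(o^2 - 5*o + 6) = (o - 3)*(o - 1)*(o + 3)*(o - 2)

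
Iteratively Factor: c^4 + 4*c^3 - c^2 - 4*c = (c + 1)*(c^3 + 3*c^2 - 4*c) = (c + 1)*(c + 4)*(c^2 - c) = c*(c + 1)*(c + 4)*(c - 1)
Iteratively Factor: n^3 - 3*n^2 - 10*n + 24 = (n - 2)*(n^2 - n - 12) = (n - 2)*(n + 3)*(n - 4)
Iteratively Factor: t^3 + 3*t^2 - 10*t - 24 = (t - 3)*(t^2 + 6*t + 8) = (t - 3)*(t + 4)*(t + 2)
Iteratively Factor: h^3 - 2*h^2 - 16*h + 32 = (h + 4)*(h^2 - 6*h + 8) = (h - 4)*(h + 4)*(h - 2)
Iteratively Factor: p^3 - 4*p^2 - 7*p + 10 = (p + 2)*(p^2 - 6*p + 5) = (p - 5)*(p + 2)*(p - 1)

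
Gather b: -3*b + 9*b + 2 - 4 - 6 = 6*b - 8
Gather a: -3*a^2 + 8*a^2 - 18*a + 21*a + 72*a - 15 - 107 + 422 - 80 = 5*a^2 + 75*a + 220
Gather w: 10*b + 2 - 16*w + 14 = 10*b - 16*w + 16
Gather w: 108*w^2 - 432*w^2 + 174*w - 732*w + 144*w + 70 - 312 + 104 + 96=-324*w^2 - 414*w - 42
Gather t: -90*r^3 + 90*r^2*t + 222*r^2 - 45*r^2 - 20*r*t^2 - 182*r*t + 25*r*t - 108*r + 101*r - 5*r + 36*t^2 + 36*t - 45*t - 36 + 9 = -90*r^3 + 177*r^2 - 12*r + t^2*(36 - 20*r) + t*(90*r^2 - 157*r - 9) - 27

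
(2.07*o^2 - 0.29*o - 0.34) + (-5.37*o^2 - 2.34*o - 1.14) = -3.3*o^2 - 2.63*o - 1.48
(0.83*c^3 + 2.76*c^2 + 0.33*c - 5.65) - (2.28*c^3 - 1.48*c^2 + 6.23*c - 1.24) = -1.45*c^3 + 4.24*c^2 - 5.9*c - 4.41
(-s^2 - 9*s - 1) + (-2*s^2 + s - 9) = -3*s^2 - 8*s - 10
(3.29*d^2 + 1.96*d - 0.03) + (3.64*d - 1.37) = 3.29*d^2 + 5.6*d - 1.4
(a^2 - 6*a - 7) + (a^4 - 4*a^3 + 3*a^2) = a^4 - 4*a^3 + 4*a^2 - 6*a - 7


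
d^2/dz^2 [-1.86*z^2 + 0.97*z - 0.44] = -3.72000000000000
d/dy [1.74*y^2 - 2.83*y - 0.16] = 3.48*y - 2.83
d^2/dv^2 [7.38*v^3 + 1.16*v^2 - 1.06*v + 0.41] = 44.28*v + 2.32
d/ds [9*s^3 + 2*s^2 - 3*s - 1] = 27*s^2 + 4*s - 3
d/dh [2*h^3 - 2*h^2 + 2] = 2*h*(3*h - 2)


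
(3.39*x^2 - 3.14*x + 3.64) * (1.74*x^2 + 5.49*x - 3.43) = 5.8986*x^4 + 13.1475*x^3 - 22.5327*x^2 + 30.7538*x - 12.4852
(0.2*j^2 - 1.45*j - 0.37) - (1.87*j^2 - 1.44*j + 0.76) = -1.67*j^2 - 0.01*j - 1.13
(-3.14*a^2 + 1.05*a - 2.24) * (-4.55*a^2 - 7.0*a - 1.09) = 14.287*a^4 + 17.2025*a^3 + 6.2646*a^2 + 14.5355*a + 2.4416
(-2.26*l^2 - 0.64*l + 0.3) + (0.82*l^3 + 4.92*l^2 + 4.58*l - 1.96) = 0.82*l^3 + 2.66*l^2 + 3.94*l - 1.66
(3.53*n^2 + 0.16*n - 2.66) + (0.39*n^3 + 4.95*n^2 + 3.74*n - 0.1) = 0.39*n^3 + 8.48*n^2 + 3.9*n - 2.76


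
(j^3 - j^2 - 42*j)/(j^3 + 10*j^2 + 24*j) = (j - 7)/(j + 4)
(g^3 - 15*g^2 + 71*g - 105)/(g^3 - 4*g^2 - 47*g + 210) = (g^2 - 10*g + 21)/(g^2 + g - 42)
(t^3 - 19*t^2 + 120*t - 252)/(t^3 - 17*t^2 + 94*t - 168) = (t - 6)/(t - 4)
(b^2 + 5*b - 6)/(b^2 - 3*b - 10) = (-b^2 - 5*b + 6)/(-b^2 + 3*b + 10)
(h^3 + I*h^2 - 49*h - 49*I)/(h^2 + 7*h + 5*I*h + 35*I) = (h^2 + h*(-7 + I) - 7*I)/(h + 5*I)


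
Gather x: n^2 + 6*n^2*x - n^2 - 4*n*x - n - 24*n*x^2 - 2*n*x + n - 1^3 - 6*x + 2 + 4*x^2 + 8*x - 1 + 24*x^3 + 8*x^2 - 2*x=24*x^3 + x^2*(12 - 24*n) + x*(6*n^2 - 6*n)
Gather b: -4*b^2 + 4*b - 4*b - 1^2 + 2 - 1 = -4*b^2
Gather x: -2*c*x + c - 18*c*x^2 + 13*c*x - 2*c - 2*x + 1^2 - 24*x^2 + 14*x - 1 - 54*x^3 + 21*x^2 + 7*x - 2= -c - 54*x^3 + x^2*(-18*c - 3) + x*(11*c + 19) - 2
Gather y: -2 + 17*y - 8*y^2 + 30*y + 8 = -8*y^2 + 47*y + 6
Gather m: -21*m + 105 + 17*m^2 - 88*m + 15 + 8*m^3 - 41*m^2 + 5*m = 8*m^3 - 24*m^2 - 104*m + 120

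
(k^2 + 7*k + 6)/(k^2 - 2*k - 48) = (k + 1)/(k - 8)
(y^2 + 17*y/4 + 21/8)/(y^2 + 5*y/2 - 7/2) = (y + 3/4)/(y - 1)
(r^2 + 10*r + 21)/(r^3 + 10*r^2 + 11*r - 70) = (r + 3)/(r^2 + 3*r - 10)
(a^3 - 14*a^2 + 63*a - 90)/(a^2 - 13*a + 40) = (a^2 - 9*a + 18)/(a - 8)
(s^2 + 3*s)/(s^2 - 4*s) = (s + 3)/(s - 4)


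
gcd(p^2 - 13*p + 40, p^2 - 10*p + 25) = p - 5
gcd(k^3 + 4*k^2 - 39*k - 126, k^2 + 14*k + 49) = k + 7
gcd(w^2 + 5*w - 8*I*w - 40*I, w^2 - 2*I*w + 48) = w - 8*I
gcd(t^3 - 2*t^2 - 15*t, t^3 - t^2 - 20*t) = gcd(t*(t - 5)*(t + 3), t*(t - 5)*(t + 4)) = t^2 - 5*t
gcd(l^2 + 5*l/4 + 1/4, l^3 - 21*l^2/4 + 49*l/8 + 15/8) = l + 1/4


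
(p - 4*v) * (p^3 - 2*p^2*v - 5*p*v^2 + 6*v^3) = p^4 - 6*p^3*v + 3*p^2*v^2 + 26*p*v^3 - 24*v^4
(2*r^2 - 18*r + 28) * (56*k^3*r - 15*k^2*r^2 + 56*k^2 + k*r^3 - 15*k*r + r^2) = 112*k^3*r^3 - 1008*k^3*r^2 + 1568*k^3*r - 30*k^2*r^4 + 270*k^2*r^3 - 308*k^2*r^2 - 1008*k^2*r + 1568*k^2 + 2*k*r^5 - 18*k*r^4 - 2*k*r^3 + 270*k*r^2 - 420*k*r + 2*r^4 - 18*r^3 + 28*r^2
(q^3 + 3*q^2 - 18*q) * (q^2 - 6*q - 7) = q^5 - 3*q^4 - 43*q^3 + 87*q^2 + 126*q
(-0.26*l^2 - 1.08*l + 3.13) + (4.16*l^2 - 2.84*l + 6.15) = 3.9*l^2 - 3.92*l + 9.28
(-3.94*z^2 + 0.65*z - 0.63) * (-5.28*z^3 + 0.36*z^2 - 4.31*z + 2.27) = 20.8032*z^5 - 4.8504*z^4 + 20.5418*z^3 - 11.9721*z^2 + 4.1908*z - 1.4301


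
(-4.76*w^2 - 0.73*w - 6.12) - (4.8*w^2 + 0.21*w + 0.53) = -9.56*w^2 - 0.94*w - 6.65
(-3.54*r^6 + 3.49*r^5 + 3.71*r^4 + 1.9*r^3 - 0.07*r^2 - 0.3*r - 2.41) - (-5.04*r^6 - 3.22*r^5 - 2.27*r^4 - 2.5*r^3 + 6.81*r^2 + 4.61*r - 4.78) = 1.5*r^6 + 6.71*r^5 + 5.98*r^4 + 4.4*r^3 - 6.88*r^2 - 4.91*r + 2.37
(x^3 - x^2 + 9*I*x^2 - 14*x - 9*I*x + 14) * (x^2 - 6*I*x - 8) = x^5 - x^4 + 3*I*x^4 + 32*x^3 - 3*I*x^3 - 32*x^2 + 12*I*x^2 + 112*x - 12*I*x - 112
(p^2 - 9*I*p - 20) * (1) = p^2 - 9*I*p - 20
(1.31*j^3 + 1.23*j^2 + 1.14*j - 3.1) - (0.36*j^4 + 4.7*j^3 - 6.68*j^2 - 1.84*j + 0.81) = -0.36*j^4 - 3.39*j^3 + 7.91*j^2 + 2.98*j - 3.91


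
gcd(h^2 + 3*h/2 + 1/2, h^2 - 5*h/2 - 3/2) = h + 1/2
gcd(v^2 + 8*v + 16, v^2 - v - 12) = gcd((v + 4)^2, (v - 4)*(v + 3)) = 1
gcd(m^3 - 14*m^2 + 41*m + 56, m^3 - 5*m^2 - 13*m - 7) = m^2 - 6*m - 7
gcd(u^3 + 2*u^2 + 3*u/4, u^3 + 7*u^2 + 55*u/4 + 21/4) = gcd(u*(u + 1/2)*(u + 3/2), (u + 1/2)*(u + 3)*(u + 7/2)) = u + 1/2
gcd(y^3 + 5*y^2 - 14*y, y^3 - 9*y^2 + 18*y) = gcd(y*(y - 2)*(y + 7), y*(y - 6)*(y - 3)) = y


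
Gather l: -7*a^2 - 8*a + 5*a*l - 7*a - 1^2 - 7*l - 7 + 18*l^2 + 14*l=-7*a^2 - 15*a + 18*l^2 + l*(5*a + 7) - 8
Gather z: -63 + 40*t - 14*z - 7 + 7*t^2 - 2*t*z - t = 7*t^2 + 39*t + z*(-2*t - 14) - 70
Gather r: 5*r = 5*r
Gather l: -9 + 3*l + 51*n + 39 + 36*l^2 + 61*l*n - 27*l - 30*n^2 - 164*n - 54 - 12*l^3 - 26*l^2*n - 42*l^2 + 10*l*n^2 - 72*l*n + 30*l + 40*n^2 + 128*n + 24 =-12*l^3 + l^2*(-26*n - 6) + l*(10*n^2 - 11*n + 6) + 10*n^2 + 15*n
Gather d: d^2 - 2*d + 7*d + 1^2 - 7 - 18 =d^2 + 5*d - 24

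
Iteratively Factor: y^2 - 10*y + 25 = (y - 5)*(y - 5)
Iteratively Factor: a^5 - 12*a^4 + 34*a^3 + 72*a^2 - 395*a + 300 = (a - 5)*(a^4 - 7*a^3 - a^2 + 67*a - 60) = (a - 5)*(a - 4)*(a^3 - 3*a^2 - 13*a + 15) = (a - 5)*(a - 4)*(a + 3)*(a^2 - 6*a + 5) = (a - 5)*(a - 4)*(a - 1)*(a + 3)*(a - 5)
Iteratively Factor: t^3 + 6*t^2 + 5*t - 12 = (t + 4)*(t^2 + 2*t - 3) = (t - 1)*(t + 4)*(t + 3)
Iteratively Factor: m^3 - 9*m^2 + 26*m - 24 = (m - 2)*(m^2 - 7*m + 12) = (m - 3)*(m - 2)*(m - 4)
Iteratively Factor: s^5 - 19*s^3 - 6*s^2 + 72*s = (s + 3)*(s^4 - 3*s^3 - 10*s^2 + 24*s) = (s - 2)*(s + 3)*(s^3 - s^2 - 12*s) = (s - 4)*(s - 2)*(s + 3)*(s^2 + 3*s) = (s - 4)*(s - 2)*(s + 3)^2*(s)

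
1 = 1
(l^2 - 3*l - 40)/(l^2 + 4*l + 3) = (l^2 - 3*l - 40)/(l^2 + 4*l + 3)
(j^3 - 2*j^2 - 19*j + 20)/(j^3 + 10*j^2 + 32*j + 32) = (j^2 - 6*j + 5)/(j^2 + 6*j + 8)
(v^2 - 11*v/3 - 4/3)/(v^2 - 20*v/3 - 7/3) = (v - 4)/(v - 7)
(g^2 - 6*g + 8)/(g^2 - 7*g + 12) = (g - 2)/(g - 3)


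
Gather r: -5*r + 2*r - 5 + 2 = -3*r - 3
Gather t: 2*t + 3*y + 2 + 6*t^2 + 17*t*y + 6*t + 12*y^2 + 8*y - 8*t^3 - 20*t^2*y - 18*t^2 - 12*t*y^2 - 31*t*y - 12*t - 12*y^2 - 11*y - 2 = -8*t^3 + t^2*(-20*y - 12) + t*(-12*y^2 - 14*y - 4)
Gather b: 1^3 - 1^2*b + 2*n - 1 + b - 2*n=0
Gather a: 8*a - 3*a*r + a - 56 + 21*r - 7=a*(9 - 3*r) + 21*r - 63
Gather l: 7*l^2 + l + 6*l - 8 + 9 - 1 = 7*l^2 + 7*l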